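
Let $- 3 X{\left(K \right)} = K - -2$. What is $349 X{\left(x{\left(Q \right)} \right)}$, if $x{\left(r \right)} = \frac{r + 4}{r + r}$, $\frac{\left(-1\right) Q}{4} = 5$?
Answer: $- \frac{1396}{5} \approx -279.2$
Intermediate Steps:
$Q = -20$ ($Q = \left(-4\right) 5 = -20$)
$x{\left(r \right)} = \frac{4 + r}{2 r}$
$X{\left(K \right)} = - \frac{2}{3} - \frac{K}{3}$ ($X{\left(K \right)} = - \frac{K - -2}{3} = - \frac{K + 2}{3} = - \frac{2 + K}{3} = - \frac{2}{3} - \frac{K}{3}$)
$349 X{\left(x{\left(Q \right)} \right)} = 349 \left(- \frac{2}{3} - \frac{\frac{1}{2} \frac{1}{-20} \left(4 - 20\right)}{3}\right) = 349 \left(- \frac{2}{3} - \frac{\frac{1}{2} \left(- \frac{1}{20}\right) \left(-16\right)}{3}\right) = 349 \left(- \frac{2}{3} - \frac{2}{15}\right) = 349 \left(- \frac{4}{5}\right) = - \frac{1396}{5}$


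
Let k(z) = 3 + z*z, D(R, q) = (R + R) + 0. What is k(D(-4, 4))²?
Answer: 4489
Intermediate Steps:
D(R, q) = 2*R (D(R, q) = 2*R + 0 = 2*R)
k(z) = 3 + z²
k(D(-4, 4))² = (3 + (2*(-4))²)² = (3 + (-8)²)² = (3 + 64)² = 67² = 4489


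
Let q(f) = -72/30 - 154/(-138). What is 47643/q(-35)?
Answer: -16436835/443 ≈ -37103.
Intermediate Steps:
q(f) = -443/345 (q(f) = -72*1/30 - 154*(-1/138) = -12/5 + 77/69 = -443/345)
47643/q(-35) = 47643/(-443/345) = 47643*(-345/443) = -16436835/443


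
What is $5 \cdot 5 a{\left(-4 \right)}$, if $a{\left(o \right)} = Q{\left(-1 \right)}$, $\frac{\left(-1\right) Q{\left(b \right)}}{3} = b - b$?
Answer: $0$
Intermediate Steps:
$Q{\left(b \right)} = 0$ ($Q{\left(b \right)} = - 3 \left(b - b\right) = \left(-3\right) 0 = 0$)
$a{\left(o \right)} = 0$
$5 \cdot 5 a{\left(-4 \right)} = 5 \cdot 5 \cdot 0 = 25 \cdot 0 = 0$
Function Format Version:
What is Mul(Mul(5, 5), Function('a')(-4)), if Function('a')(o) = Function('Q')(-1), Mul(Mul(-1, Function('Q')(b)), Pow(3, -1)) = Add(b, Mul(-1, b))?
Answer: 0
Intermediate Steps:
Function('Q')(b) = 0 (Function('Q')(b) = Mul(-3, Add(b, Mul(-1, b))) = Mul(-3, 0) = 0)
Function('a')(o) = 0
Mul(Mul(5, 5), Function('a')(-4)) = Mul(Mul(5, 5), 0) = Mul(25, 0) = 0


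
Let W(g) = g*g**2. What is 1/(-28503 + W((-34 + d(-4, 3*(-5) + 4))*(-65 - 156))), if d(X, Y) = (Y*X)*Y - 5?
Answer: 1/1544122984831784 ≈ 6.4762e-16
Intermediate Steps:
d(X, Y) = -5 + X*Y**2 (d(X, Y) = (X*Y)*Y - 5 = X*Y**2 - 5 = -5 + X*Y**2)
W(g) = g**3
1/(-28503 + W((-34 + d(-4, 3*(-5) + 4))*(-65 - 156))) = 1/(-28503 + ((-34 + (-5 - 4*(3*(-5) + 4)**2))*(-65 - 156))**3) = 1/(-28503 + ((-34 + (-5 - 4*(-15 + 4)**2))*(-221))**3) = 1/(-28503 + ((-34 + (-5 - 4*(-11)**2))*(-221))**3) = 1/(-28503 + ((-34 + (-5 - 4*121))*(-221))**3) = 1/(-28503 + ((-34 + (-5 - 484))*(-221))**3) = 1/(-28503 + ((-34 - 489)*(-221))**3) = 1/(-28503 + (-523*(-221))**3) = 1/(-28503 + 115583**3) = 1/(-28503 + 1544122984860287) = 1/1544122984831784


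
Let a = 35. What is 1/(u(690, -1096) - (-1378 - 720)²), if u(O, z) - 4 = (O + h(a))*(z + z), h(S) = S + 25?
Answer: -1/6045600 ≈ -1.6541e-7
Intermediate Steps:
h(S) = 25 + S
u(O, z) = 4 + 2*z*(60 + O) (u(O, z) = 4 + (O + (25 + 35))*(z + z) = 4 + (O + 60)*(2*z) = 4 + (60 + O)*(2*z) = 4 + 2*z*(60 + O))
1/(u(690, -1096) - (-1378 - 720)²) = 1/((4 + 120*(-1096) + 2*690*(-1096)) - (-1378 - 720)²) = 1/((4 - 131520 - 1512480) - 1*(-2098)²) = 1/(-1643996 - 1*4401604) = 1/(-1643996 - 4401604) = 1/(-6045600) = -1/6045600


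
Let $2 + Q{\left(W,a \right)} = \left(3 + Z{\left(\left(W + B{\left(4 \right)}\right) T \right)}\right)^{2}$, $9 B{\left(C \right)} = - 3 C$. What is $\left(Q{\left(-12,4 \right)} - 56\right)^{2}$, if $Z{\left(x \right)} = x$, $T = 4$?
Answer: $\frac{496353841}{81} \approx 6.1278 \cdot 10^{6}$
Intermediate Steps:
$B{\left(C \right)} = - \frac{C}{3}$ ($B{\left(C \right)} = \frac{\left(-3\right) C}{9} = - \frac{C}{3}$)
$Q{\left(W,a \right)} = -2 + \left(- \frac{7}{3} + 4 W\right)^{2}$ ($Q{\left(W,a \right)} = -2 + \left(3 + \left(W - \frac{4}{3}\right) 4\right)^{2} = -2 + \left(3 + \left(- \frac{4}{3} + W\right) 4\right)^{2} = -2 + \left(3 + \left(- \frac{16}{3} + 4 W\right)\right)^{2} = -2 + \left(- \frac{7}{3} + 4 W\right)^{2}$)
$\left(Q{\left(-12,4 \right)} - 56\right)^{2} = \left(\left(-2 + \frac{\left(-7 + 12 \left(-12\right)\right)^{2}}{9}\right) - 56\right)^{2} = \left(\left(-2 + \frac{\left(-7 - 144\right)^{2}}{9}\right) - 56\right)^{2} = \left(\left(-2 + \frac{\left(-151\right)^{2}}{9}\right) - 56\right)^{2} = \left(\left(-2 + \frac{1}{9} \cdot 22801\right) - 56\right)^{2} = \left(\left(-2 + \frac{22801}{9}\right) - 56\right)^{2} = \left(\frac{22783}{9} - 56\right)^{2} = \left(\frac{22279}{9}\right)^{2} = \frac{496353841}{81}$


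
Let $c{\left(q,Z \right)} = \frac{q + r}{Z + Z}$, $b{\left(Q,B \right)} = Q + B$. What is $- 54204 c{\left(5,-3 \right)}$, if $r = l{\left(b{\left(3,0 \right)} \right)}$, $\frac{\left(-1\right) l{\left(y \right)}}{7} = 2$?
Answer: $-81306$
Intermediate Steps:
$b{\left(Q,B \right)} = B + Q$
$l{\left(y \right)} = -14$ ($l{\left(y \right)} = \left(-7\right) 2 = -14$)
$r = -14$
$c{\left(q,Z \right)} = \frac{-14 + q}{2 Z}$ ($c{\left(q,Z \right)} = \frac{q - 14}{Z + Z} = \frac{-14 + q}{2 Z}$)
$- 54204 c{\left(5,-3 \right)} = - 54204 \frac{-14 + 5}{2 \left(-3\right)} = - 54204 \cdot \frac{1}{2} \left(- \frac{1}{3}\right) \left(-9\right) = \left(-54204\right) \frac{3}{2} = -81306$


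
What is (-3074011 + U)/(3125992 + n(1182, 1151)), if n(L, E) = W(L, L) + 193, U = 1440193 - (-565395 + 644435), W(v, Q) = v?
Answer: -1712858/3127367 ≈ -0.54770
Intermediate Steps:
U = 1361153 (U = 1440193 - 1*79040 = 1440193 - 79040 = 1361153)
n(L, E) = 193 + L (n(L, E) = L + 193 = 193 + L)
(-3074011 + U)/(3125992 + n(1182, 1151)) = (-3074011 + 1361153)/(3125992 + (193 + 1182)) = -1712858/(3125992 + 1375) = -1712858/3127367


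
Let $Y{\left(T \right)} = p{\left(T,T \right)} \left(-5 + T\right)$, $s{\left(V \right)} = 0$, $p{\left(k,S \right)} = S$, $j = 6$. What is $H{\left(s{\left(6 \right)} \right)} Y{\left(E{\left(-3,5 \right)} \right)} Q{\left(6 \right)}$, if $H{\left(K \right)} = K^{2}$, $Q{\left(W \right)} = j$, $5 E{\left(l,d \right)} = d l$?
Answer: $0$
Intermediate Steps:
$E{\left(l,d \right)} = \frac{d l}{5}$
$Q{\left(W \right)} = 6$
$Y{\left(T \right)} = T \left(-5 + T\right)$
$H{\left(s{\left(6 \right)} \right)} Y{\left(E{\left(-3,5 \right)} \right)} Q{\left(6 \right)} = 0^{2} \cdot \frac{1}{5} \cdot 5 \left(-3\right) \left(-5 + \frac{1}{5} \cdot 5 \left(-3\right)\right) 6 = 0 \left(- 3 \left(-5 - 3\right)\right) 6 = 0 \left(\left(-3\right) \left(-8\right)\right) 6 = 0 \cdot 24 \cdot 6 = 0 \cdot 6 = 0$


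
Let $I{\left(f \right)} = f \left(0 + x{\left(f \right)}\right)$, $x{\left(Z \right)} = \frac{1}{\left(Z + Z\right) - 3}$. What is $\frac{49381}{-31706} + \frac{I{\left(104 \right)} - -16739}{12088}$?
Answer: $- \frac{6782907673}{39284368120} \approx -0.17266$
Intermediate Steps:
$x{\left(Z \right)} = \frac{1}{-3 + 2 Z}$ ($x{\left(Z \right)} = \frac{1}{2 Z - 3} = \frac{1}{-3 + 2 Z}$)
$I{\left(f \right)} = \frac{f}{-3 + 2 f}$ ($I{\left(f \right)} = f \left(0 + \frac{1}{-3 + 2 f}\right) = \frac{f}{-3 + 2 f}$)
$\frac{49381}{-31706} + \frac{I{\left(104 \right)} - -16739}{12088} = \frac{49381}{-31706} + \frac{\frac{104}{-3 + 2 \cdot 104} - -16739}{12088} = 49381 \left(- \frac{1}{31706}\right) + \left(\frac{104}{-3 + 208} + 16739\right) \frac{1}{12088} = - \frac{49381}{31706} + \left(\frac{104}{205} + 16739\right) \frac{1}{12088} = - \frac{49381}{31706} + \frac{3431599}{205} \cdot \frac{1}{12088} = - \frac{49381}{31706} + \frac{3431599}{2478040} = - \frac{6782907673}{39284368120}$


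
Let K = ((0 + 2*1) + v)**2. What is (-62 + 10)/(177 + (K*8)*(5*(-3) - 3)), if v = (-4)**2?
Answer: 52/46479 ≈ 0.0011188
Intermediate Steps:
v = 16
K = 324 (K = ((0 + 2*1) + 16)**2 = ((0 + 2) + 16)**2 = (2 + 16)**2 = 18**2 = 324)
(-62 + 10)/(177 + (K*8)*(5*(-3) - 3)) = (-62 + 10)/(177 + (324*8)*(5*(-3) - 3)) = -52/(177 + 2592*(-15 - 3)) = -52/(177 + 2592*(-18)) = -52/(177 - 46656) = -52/(-46479) = -52*(-1/46479) = 52/46479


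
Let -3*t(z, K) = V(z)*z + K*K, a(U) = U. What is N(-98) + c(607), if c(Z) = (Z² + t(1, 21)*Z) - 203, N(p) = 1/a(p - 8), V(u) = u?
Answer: 88663061/318 ≈ 2.7881e+5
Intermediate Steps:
N(p) = 1/(-8 + p) (N(p) = 1/(p - 8) = 1/(-8 + p))
t(z, K) = -K²/3 - z²/3 (t(z, K) = -(z*z + K*K)/3 = -(z² + K²)/3 = -(K² + z²)/3 = -K²/3 - z²/3)
c(Z) = -203 + Z² - 442*Z/3 (c(Z) = (Z² + (-⅓*21² - ⅓*1²)*Z) - 203 = (Z² + (-⅓*441 - ⅓*1)*Z) - 203 = (Z² + (-147 - ⅓)*Z) - 203 = (Z² - 442*Z/3) - 203 = -203 + Z² - 442*Z/3)
N(-98) + c(607) = 1/(-8 - 98) + (-203 + 607² - 442/3*607) = 1/(-106) + (-203 + 368449 - 268294/3) = -1/106 + 836444/3 = 88663061/318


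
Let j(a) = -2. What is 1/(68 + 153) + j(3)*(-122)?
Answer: 53925/221 ≈ 244.00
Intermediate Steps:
1/(68 + 153) + j(3)*(-122) = 1/(68 + 153) - 2*(-122) = 1/221 + 244 = 53925/221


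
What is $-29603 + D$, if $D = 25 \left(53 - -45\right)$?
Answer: $-27153$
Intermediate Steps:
$D = 2450$ ($D = 25 \left(53 + 45\right) = 25 \cdot 98 = 2450$)
$-29603 + D = -29603 + 2450 = -27153$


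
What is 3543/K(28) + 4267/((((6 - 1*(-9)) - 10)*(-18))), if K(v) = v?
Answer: 99697/1260 ≈ 79.125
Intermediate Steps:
3543/K(28) + 4267/((((6 - 1*(-9)) - 10)*(-18))) = 3543/28 + 4267/((((6 - 1*(-9)) - 10)*(-18))) = 3543*(1/28) + 4267/((((6 + 9) - 10)*(-18))) = 3543/28 + 4267/(((15 - 10)*(-18))) = 3543/28 + 4267/((5*(-18))) = 3543/28 + 4267/(-90) = 3543/28 + 4267*(-1/90) = 3543/28 - 4267/90 = 99697/1260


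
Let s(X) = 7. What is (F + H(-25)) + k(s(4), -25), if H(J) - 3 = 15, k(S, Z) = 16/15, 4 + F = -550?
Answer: -8024/15 ≈ -534.93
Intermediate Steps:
F = -554 (F = -4 - 550 = -554)
k(S, Z) = 16/15 (k(S, Z) = 16*(1/15) = 16/15)
H(J) = 18 (H(J) = 3 + 15 = 18)
(F + H(-25)) + k(s(4), -25) = (-554 + 18) + 16/15 = -536 + 16/15 = -8024/15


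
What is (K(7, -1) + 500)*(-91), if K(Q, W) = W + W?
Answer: -45318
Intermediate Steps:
K(Q, W) = 2*W
(K(7, -1) + 500)*(-91) = (2*(-1) + 500)*(-91) = (-2 + 500)*(-91) = 498*(-91) = -45318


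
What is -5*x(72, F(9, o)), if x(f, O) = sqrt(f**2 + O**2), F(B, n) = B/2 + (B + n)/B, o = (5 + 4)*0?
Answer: -5*sqrt(20857)/2 ≈ -361.05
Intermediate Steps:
o = 0 (o = 9*0 = 0)
F(B, n) = B/2 + (B + n)/B (F(B, n) = B*(1/2) + (B + n)/B = B/2 + (B + n)/B)
x(f, O) = sqrt(O**2 + f**2)
-5*x(72, F(9, o)) = -5*sqrt((1 + (1/2)*9 + 0/9)**2 + 72**2) = -5*sqrt((1 + 9/2 + 0*(1/9))**2 + 5184) = -5*sqrt((1 + 9/2 + 0)**2 + 5184) = -5*sqrt((11/2)**2 + 5184) = -5*sqrt(121/4 + 5184) = -5*sqrt(20857)/2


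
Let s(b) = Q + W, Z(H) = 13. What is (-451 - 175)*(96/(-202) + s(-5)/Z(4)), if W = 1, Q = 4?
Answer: 74494/1313 ≈ 56.736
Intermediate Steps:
s(b) = 5 (s(b) = 4 + 1 = 5)
(-451 - 175)*(96/(-202) + s(-5)/Z(4)) = (-451 - 175)*(96/(-202) + 5/13) = -626*(96*(-1/202) + 5*(1/13)) = -626*(-48/101 + 5/13) = -626*(-119/1313) = 74494/1313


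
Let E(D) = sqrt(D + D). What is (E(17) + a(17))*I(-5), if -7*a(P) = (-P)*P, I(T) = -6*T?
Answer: 8670/7 + 30*sqrt(34) ≈ 1413.5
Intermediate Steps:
E(D) = sqrt(2)*sqrt(D) (E(D) = sqrt(2*D) = sqrt(2)*sqrt(D))
a(P) = P**2/7 (a(P) = -(-P)*P/7 = -(-1)*P**2/7 = P**2/7)
(E(17) + a(17))*I(-5) = (sqrt(2)*sqrt(17) + (1/7)*17**2)*(-6*(-5)) = (sqrt(34) + (1/7)*289)*30 = (sqrt(34) + 289/7)*30 = (289/7 + sqrt(34))*30 = 8670/7 + 30*sqrt(34)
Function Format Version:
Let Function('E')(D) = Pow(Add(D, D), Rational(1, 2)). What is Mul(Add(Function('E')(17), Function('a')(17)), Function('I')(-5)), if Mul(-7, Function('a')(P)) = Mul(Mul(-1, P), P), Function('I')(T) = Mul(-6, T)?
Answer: Add(Rational(8670, 7), Mul(30, Pow(34, Rational(1, 2)))) ≈ 1413.5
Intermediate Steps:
Function('E')(D) = Mul(Pow(2, Rational(1, 2)), Pow(D, Rational(1, 2))) (Function('E')(D) = Pow(Mul(2, D), Rational(1, 2)) = Mul(Pow(2, Rational(1, 2)), Pow(D, Rational(1, 2))))
Function('a')(P) = Mul(Rational(1, 7), Pow(P, 2)) (Function('a')(P) = Mul(Rational(-1, 7), Mul(Mul(-1, P), P)) = Mul(Rational(-1, 7), Mul(-1, Pow(P, 2))) = Mul(Rational(1, 7), Pow(P, 2)))
Mul(Add(Function('E')(17), Function('a')(17)), Function('I')(-5)) = Mul(Add(Mul(Pow(2, Rational(1, 2)), Pow(17, Rational(1, 2))), Mul(Rational(1, 7), Pow(17, 2))), Mul(-6, -5)) = Mul(Add(Pow(34, Rational(1, 2)), Mul(Rational(1, 7), 289)), 30) = Mul(Add(Pow(34, Rational(1, 2)), Rational(289, 7)), 30) = Mul(Add(Rational(289, 7), Pow(34, Rational(1, 2))), 30) = Add(Rational(8670, 7), Mul(30, Pow(34, Rational(1, 2))))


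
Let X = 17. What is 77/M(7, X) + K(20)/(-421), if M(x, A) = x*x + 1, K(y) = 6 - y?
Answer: 33117/21050 ≈ 1.5733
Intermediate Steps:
M(x, A) = 1 + x² (M(x, A) = x² + 1 = 1 + x²)
77/M(7, X) + K(20)/(-421) = 77/(1 + 7²) + (6 - 1*20)/(-421) = 77/(1 + 49) + (6 - 20)*(-1/421) = 77/50 - 14*(-1/421) = 77*(1/50) + 14/421 = 77/50 + 14/421 = 33117/21050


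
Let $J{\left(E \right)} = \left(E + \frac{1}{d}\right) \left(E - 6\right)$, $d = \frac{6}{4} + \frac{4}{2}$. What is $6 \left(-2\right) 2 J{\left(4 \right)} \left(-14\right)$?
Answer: $-2880$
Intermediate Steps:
$d = \frac{7}{2}$ ($d = 6 \cdot \frac{1}{4} + 4 \cdot \frac{1}{2} = \frac{3}{2} + 2 = \frac{7}{2} \approx 3.5$)
$J{\left(E \right)} = \left(-6 + E\right) \left(\frac{2}{7} + E\right)$ ($J{\left(E \right)} = \left(E + \frac{1}{\frac{7}{2}}\right) \left(E - 6\right) = \left(E + \frac{2}{7}\right) \left(-6 + E\right) = \left(\frac{2}{7} + E\right) \left(-6 + E\right) = \left(-6 + E\right) \left(\frac{2}{7} + E\right)$)
$6 \left(-2\right) 2 J{\left(4 \right)} \left(-14\right) = 6 \left(-2\right) 2 \left(- \frac{12}{7} + 4^{2} - \frac{160}{7}\right) \left(-14\right) = \left(-12\right) 2 \left(- \frac{12}{7} + 16 - \frac{160}{7}\right) \left(-14\right) = \left(-24\right) \left(- \frac{60}{7}\right) \left(-14\right) = \frac{1440}{7} \left(-14\right) = -2880$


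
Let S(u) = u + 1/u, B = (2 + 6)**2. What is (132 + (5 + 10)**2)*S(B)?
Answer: 1462629/64 ≈ 22854.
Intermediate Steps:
B = 64 (B = 8**2 = 64)
S(u) = u + 1/u
(132 + (5 + 10)**2)*S(B) = (132 + (5 + 10)**2)*(64 + 1/64) = (132 + 15**2)*(64 + 1/64) = (132 + 225)*(4097/64) = 357*(4097/64) = 1462629/64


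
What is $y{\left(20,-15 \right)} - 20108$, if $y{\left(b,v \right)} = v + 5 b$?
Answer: $-20023$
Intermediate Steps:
$y{\left(20,-15 \right)} - 20108 = \left(-15 + 5 \cdot 20\right) - 20108 = \left(-15 + 100\right) - 20108 = 85 - 20108 = -20023$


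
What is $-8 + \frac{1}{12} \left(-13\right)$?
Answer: $- \frac{109}{12} \approx -9.0833$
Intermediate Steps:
$-8 + \frac{1}{12} \left(-13\right) = -8 - \frac{13}{12} = - \frac{109}{12}$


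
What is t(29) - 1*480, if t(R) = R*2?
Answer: -422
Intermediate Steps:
t(R) = 2*R
t(29) - 1*480 = 2*29 - 1*480 = 58 - 480 = -422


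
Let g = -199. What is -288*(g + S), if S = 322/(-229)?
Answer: 13217184/229 ≈ 57717.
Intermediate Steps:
S = -322/229 (S = 322*(-1/229) = -322/229 ≈ -1.4061)
-288*(g + S) = -288*(-199 - 322/229) = -288*(-45893/229) = 13217184/229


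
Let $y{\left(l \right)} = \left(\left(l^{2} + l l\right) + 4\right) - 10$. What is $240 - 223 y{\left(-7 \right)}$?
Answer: $-20276$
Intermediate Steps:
$y{\left(l \right)} = -6 + 2 l^{2}$ ($y{\left(l \right)} = \left(\left(l^{2} + l^{2}\right) + 4\right) - 10 = \left(2 l^{2} + 4\right) - 10 = \left(4 + 2 l^{2}\right) - 10 = -6 + 2 l^{2}$)
$240 - 223 y{\left(-7 \right)} = 240 - 223 \left(-6 + 2 \left(-7\right)^{2}\right) = 240 - 223 \left(-6 + 2 \cdot 49\right) = 240 - 223 \left(-6 + 98\right) = 240 - 20516 = -20276$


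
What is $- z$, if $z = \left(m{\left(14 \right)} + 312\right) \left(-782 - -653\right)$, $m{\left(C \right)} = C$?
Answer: $42054$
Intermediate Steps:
$z = -42054$ ($z = \left(14 + 312\right) \left(-782 - -653\right) = 326 \left(-782 + 653\right) = 326 \left(-129\right) = -42054$)
$- z = \left(-1\right) \left(-42054\right) = 42054$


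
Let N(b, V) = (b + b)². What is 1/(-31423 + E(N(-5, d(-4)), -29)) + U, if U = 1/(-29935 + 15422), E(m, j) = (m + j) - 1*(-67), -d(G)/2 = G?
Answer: -45798/454039205 ≈ -0.00010087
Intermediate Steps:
d(G) = -2*G
N(b, V) = 4*b² (N(b, V) = (2*b)² = 4*b²)
E(m, j) = 67 + j + m (E(m, j) = (j + m) + 67 = 67 + j + m)
U = -1/14513 (U = 1/(-14513) = -1/14513 ≈ -6.8904e-5)
1/(-31423 + E(N(-5, d(-4)), -29)) + U = 1/(-31423 + (67 - 29 + 4*(-5)²)) - 1/14513 = 1/(-31423 + (67 - 29 + 4*25)) - 1/14513 = 1/(-31423 + (67 - 29 + 100)) - 1/14513 = 1/(-31423 + 138) - 1/14513 = 1/(-31285) - 1/14513 = -1/31285 - 1/14513 = -45798/454039205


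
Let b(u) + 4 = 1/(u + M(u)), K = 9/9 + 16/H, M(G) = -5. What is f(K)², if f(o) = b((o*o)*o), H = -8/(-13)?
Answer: 6195421521/387223684 ≈ 16.000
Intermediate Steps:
H = 8/13 (H = -8*(-1/13) = 8/13 ≈ 0.61539)
K = 27 (K = 9/9 + 16/(8/13) = 9*(⅑) + 16*(13/8) = 1 + 26 = 27)
b(u) = -4 + 1/(-5 + u) (b(u) = -4 + 1/(u - 5) = -4 + 1/(-5 + u))
f(o) = (21 - 4*o³)/(-5 + o³) (f(o) = (21 - 4*o*o*o)/(-5 + (o*o)*o) = (21 - 4*o²*o)/(-5 + o²*o) = (21 - 4*o³)/(-5 + o³))
f(K)² = ((21 - 4*27³)/(-5 + 27³))² = ((21 - 4*19683)/(-5 + 19683))² = ((21 - 78732)/19678)² = ((1/19678)*(-78711))² = (-78711/19678)² = 6195421521/387223684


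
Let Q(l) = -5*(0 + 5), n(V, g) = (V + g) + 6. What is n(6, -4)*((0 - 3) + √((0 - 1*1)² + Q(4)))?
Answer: -24 + 16*I*√6 ≈ -24.0 + 39.192*I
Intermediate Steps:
n(V, g) = 6 + V + g
Q(l) = -25 (Q(l) = -5*5 = -25)
n(6, -4)*((0 - 3) + √((0 - 1*1)² + Q(4))) = (6 + 6 - 4)*((0 - 3) + √((0 - 1*1)² - 25)) = 8*(-3 + √((0 - 1)² - 25)) = 8*(-3 + √((-1)² - 25)) = 8*(-3 + √(1 - 25)) = 8*(-3 + √(-24)) = 8*(-3 + 2*I*√6) = -24 + 16*I*√6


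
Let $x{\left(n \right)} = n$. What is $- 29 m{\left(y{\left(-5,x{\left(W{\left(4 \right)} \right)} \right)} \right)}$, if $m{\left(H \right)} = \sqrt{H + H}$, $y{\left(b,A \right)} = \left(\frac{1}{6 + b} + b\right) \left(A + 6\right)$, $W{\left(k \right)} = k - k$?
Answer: $- 116 i \sqrt{3} \approx - 200.92 i$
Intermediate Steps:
$W{\left(k \right)} = 0$
$y{\left(b,A \right)} = \left(6 + A\right) \left(b + \frac{1}{6 + b}\right)$ ($y{\left(b,A \right)} = \left(b + \frac{1}{6 + b}\right) \left(6 + A\right) = \left(6 + A\right) \left(b + \frac{1}{6 + b}\right)$)
$m{\left(H \right)} = \sqrt{2} \sqrt{H}$ ($m{\left(H \right)} = \sqrt{2 H} = \sqrt{2} \sqrt{H}$)
$- 29 m{\left(y{\left(-5,x{\left(W{\left(4 \right)} \right)} \right)} \right)} = - 29 \sqrt{2} \sqrt{\frac{6 + 0 + 6 \left(-5\right)^{2} + 36 \left(-5\right) + 0 \left(-5\right)^{2} + 6 \cdot 0 \left(-5\right)}{6 - 5}} = - 29 \sqrt{2} \sqrt{\frac{6 + 0 + 6 \cdot 25 - 180 + 0 \cdot 25 + 0}{1}} = - 29 \sqrt{2} \sqrt{1 \left(6 + 0 + 150 - 180 + 0 + 0\right)} = - 29 \sqrt{2} \sqrt{1 \left(-24\right)} = - 29 \sqrt{2} \sqrt{-24} = - 29 \sqrt{2} \cdot 2 i \sqrt{6} = - 29 \cdot 4 i \sqrt{3} = - 116 i \sqrt{3}$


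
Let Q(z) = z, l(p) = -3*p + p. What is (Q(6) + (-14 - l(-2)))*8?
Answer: -96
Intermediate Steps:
l(p) = -2*p
(Q(6) + (-14 - l(-2)))*8 = (6 + (-14 - (-2)*(-2)))*8 = (6 + (-14 - 1*4))*8 = (6 + (-14 - 4))*8 = (6 - 18)*8 = -12*8 = -96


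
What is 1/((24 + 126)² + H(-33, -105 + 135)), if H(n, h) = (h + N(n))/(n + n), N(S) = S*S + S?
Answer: 11/247319 ≈ 4.4477e-5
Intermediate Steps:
N(S) = S + S² (N(S) = S² + S = S + S²)
H(n, h) = (h + n*(1 + n))/(2*n) (H(n, h) = (h + n*(1 + n))/(n + n) = (h + n*(1 + n))/((2*n)) = (h + n*(1 + n))*(1/(2*n)) = (h + n*(1 + n))/(2*n))
1/((24 + 126)² + H(-33, -105 + 135)) = 1/((24 + 126)² + (½)*((-105 + 135) - 33*(1 - 33))/(-33)) = 1/(150² + (½)*(-1/33)*(30 - 33*(-32))) = 1/(22500 + (½)*(-1/33)*(30 + 1056)) = 1/(22500 + (½)*(-1/33)*1086) = 1/(22500 - 181/11) = 1/(247319/11) = 11/247319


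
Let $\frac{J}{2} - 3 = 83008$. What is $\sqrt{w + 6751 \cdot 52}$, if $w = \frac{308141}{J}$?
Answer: $\frac{\sqrt{9676204323902270}}{166022} \approx 592.5$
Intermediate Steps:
$J = 166022$ ($J = 6 + 2 \cdot 83008 = 6 + 166016 = 166022$)
$w = \frac{308141}{166022} \approx 1.856$
$\sqrt{w + 6751 \cdot 52} = \sqrt{\frac{308141}{166022} + 6751 \cdot 52} = \sqrt{\frac{308141}{166022} + 351052} = \sqrt{\frac{58282663285}{166022}} = \frac{\sqrt{9676204323902270}}{166022}$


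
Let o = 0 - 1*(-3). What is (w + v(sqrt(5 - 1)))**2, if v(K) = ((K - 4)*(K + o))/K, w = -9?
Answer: 196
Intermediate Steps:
o = 3 (o = 0 + 3 = 3)
v(K) = (-4 + K)*(3 + K)/K (v(K) = ((K - 4)*(K + 3))/K = ((-4 + K)*(3 + K))/K = (-4 + K)*(3 + K)/K)
(w + v(sqrt(5 - 1)))**2 = (-9 + (-1 + sqrt(5 - 1) - 12/sqrt(5 - 1)))**2 = (-9 + (-1 + sqrt(4) - 12/(sqrt(4))))**2 = (-9 + (-1 + 2 - 12/2))**2 = (-9 + (-1 + 2 - 12*1/2))**2 = (-9 + (-1 + 2 - 6))**2 = (-9 - 5)**2 = (-14)**2 = 196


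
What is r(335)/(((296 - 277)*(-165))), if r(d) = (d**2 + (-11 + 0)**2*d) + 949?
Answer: -153709/3135 ≈ -49.030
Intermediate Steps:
r(d) = 949 + d**2 + 121*d (r(d) = (d**2 + (-11)**2*d) + 949 = (d**2 + 121*d) + 949 = 949 + d**2 + 121*d)
r(335)/(((296 - 277)*(-165))) = (949 + 335**2 + 121*335)/(((296 - 277)*(-165))) = (949 + 112225 + 40535)/((19*(-165))) = 153709/(-3135) = 153709*(-1/3135) = -153709/3135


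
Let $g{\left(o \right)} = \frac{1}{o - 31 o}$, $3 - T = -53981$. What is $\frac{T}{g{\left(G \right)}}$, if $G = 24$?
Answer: $-38868480$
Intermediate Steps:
$T = 53984$ ($T = 3 - -53981 = 3 + 53981 = 53984$)
$g{\left(o \right)} = - \frac{1}{30 o}$ ($g{\left(o \right)} = \frac{1}{\left(-30\right) o} = - \frac{1}{30 o}$)
$\frac{T}{g{\left(G \right)}} = \frac{53984}{\left(- \frac{1}{30}\right) \frac{1}{24}} = \frac{53984}{- \frac{1}{720}} = 53984 \left(-720\right) = -38868480$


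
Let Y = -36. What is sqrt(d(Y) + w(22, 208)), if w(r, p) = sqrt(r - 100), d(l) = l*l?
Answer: sqrt(1296 + I*sqrt(78)) ≈ 36.0 + 0.1227*I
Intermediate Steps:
d(l) = l**2
w(r, p) = sqrt(-100 + r)
sqrt(d(Y) + w(22, 208)) = sqrt((-36)**2 + sqrt(-100 + 22)) = sqrt(1296 + sqrt(-78)) = sqrt(1296 + I*sqrt(78))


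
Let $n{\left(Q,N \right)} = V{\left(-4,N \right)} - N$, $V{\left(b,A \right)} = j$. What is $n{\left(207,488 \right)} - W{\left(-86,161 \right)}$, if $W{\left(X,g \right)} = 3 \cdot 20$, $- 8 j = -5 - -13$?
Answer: $-549$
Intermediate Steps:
$j = -1$ ($j = - \frac{-5 - -13}{8} = - \frac{-5 + 13}{8} = \left(- \frac{1}{8}\right) 8 = -1$)
$V{\left(b,A \right)} = -1$
$W{\left(X,g \right)} = 60$
$n{\left(Q,N \right)} = -1 - N$
$n{\left(207,488 \right)} - W{\left(-86,161 \right)} = \left(-1 - 488\right) - 60 = -489 - 60 = -549$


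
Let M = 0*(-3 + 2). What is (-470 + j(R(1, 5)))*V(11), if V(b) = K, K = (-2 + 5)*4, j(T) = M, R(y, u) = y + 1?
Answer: -5640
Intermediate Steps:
R(y, u) = 1 + y
M = 0 (M = 0*(-1) = 0)
j(T) = 0
K = 12 (K = 3*4 = 12)
V(b) = 12
(-470 + j(R(1, 5)))*V(11) = (-470 + 0)*12 = -470*12 = -5640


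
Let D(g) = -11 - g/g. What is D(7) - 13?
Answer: -25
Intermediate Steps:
D(g) = -12 (D(g) = -11 - 1*1 = -11 - 1 = -12)
D(7) - 13 = -12 - 13 = -25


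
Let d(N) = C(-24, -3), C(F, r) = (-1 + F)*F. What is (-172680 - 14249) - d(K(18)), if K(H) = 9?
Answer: -187529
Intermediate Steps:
C(F, r) = F*(-1 + F)
d(N) = 600 (d(N) = -24*(-1 - 24) = -24*(-25) = 600)
(-172680 - 14249) - d(K(18)) = (-172680 - 14249) - 1*600 = -186929 - 600 = -187529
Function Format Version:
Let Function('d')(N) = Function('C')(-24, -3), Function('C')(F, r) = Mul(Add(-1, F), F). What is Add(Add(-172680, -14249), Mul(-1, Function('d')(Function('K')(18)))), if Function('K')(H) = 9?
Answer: -187529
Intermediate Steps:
Function('C')(F, r) = Mul(F, Add(-1, F))
Function('d')(N) = 600 (Function('d')(N) = Mul(-24, Add(-1, -24)) = Mul(-24, -25) = 600)
Add(Add(-172680, -14249), Mul(-1, Function('d')(Function('K')(18)))) = Add(Add(-172680, -14249), Mul(-1, 600)) = Add(-186929, -600) = -187529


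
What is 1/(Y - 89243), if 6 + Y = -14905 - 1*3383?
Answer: -1/107537 ≈ -9.2991e-6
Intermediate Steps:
Y = -18294 (Y = -6 + (-14905 - 1*3383) = -6 + (-14905 - 3383) = -6 - 18288 = -18294)
1/(Y - 89243) = 1/(-18294 - 89243) = 1/(-107537) = -1/107537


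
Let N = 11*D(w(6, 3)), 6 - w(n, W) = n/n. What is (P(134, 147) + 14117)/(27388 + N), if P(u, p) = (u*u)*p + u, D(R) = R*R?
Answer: 2653783/27663 ≈ 95.933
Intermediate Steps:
w(n, W) = 5 (w(n, W) = 6 - n/n = 6 - 1*1 = 6 - 1 = 5)
D(R) = R**2
P(u, p) = u + p*u**2 (P(u, p) = u**2*p + u = p*u**2 + u = u + p*u**2)
N = 275 (N = 11*5**2 = 11*25 = 275)
(P(134, 147) + 14117)/(27388 + N) = (134*(1 + 147*134) + 14117)/(27388 + 275) = (134*(1 + 19698) + 14117)/27663 = (134*19699 + 14117)*(1/27663) = (2639666 + 14117)*(1/27663) = 2653783*(1/27663) = 2653783/27663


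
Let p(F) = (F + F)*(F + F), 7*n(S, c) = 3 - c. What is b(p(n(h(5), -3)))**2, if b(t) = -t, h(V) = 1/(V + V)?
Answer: 20736/2401 ≈ 8.6364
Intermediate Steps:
h(V) = 1/(2*V)
n(S, c) = 3/7 - c/7 (n(S, c) = (3 - c)/7 = 3/7 - c/7)
p(F) = 4*F**2 (p(F) = (2*F)*(2*F) = 4*F**2)
b(p(n(h(5), -3)))**2 = (-4*(3/7 - 1/7*(-3))**2)**2 = (-4*(3/7 + 3/7)**2)**2 = (-4*(6/7)**2)**2 = (-4*36/49)**2 = (-1*144/49)**2 = (-144/49)**2 = 20736/2401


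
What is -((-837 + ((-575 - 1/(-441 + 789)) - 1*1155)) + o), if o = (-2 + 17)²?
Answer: 815017/348 ≈ 2342.0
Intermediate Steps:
o = 225 (o = 15² = 225)
-((-837 + ((-575 - 1/(-441 + 789)) - 1*1155)) + o) = -((-837 + ((-575 - 1/(-441 + 789)) - 1*1155)) + 225) = -((-837 + ((-575 - 1/348) - 1155)) + 225) = -((-837 + (-200101/348 - 1155)) + 225) = -((-837 - 602041/348) + 225) = -(-893317/348 + 225) = -1*(-815017/348) = 815017/348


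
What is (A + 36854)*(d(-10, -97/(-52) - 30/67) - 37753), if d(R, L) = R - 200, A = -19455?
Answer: -660518237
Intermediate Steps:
d(R, L) = -200 + R
(A + 36854)*(d(-10, -97/(-52) - 30/67) - 37753) = (-19455 + 36854)*((-200 - 10) - 37753) = 17399*(-210 - 37753) = 17399*(-37963) = -660518237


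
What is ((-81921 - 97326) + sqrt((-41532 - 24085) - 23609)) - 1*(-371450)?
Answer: 192203 + 3*I*sqrt(9914) ≈ 1.922e+5 + 298.71*I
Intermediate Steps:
((-81921 - 97326) + sqrt((-41532 - 24085) - 23609)) - 1*(-371450) = (-179247 + sqrt(-65617 - 23609)) + 371450 = (-179247 + sqrt(-89226)) + 371450 = (-179247 + 3*I*sqrt(9914)) + 371450 = 192203 + 3*I*sqrt(9914)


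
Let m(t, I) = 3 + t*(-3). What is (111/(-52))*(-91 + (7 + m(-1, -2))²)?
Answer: -333/2 ≈ -166.50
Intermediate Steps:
m(t, I) = 3 - 3*t
(111/(-52))*(-91 + (7 + m(-1, -2))²) = (111/(-52))*(-91 + (7 + (3 - 3*(-1)))²) = (111*(-1/52))*(-91 + (7 + (3 + 3))²) = -111*(-91 + (7 + 6)²)/52 = -111*(-91 + 13²)/52 = -111*(-91 + 169)/52 = -111/52*78 = -333/2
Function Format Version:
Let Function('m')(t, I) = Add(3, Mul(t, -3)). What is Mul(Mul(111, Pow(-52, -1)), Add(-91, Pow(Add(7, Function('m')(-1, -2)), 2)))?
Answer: Rational(-333, 2) ≈ -166.50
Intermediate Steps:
Function('m')(t, I) = Add(3, Mul(-3, t))
Mul(Mul(111, Pow(-52, -1)), Add(-91, Pow(Add(7, Function('m')(-1, -2)), 2))) = Mul(Mul(111, Pow(-52, -1)), Add(-91, Pow(Add(7, Add(3, Mul(-3, -1))), 2))) = Mul(Mul(111, Rational(-1, 52)), Add(-91, Pow(Add(7, Add(3, 3)), 2))) = Mul(Rational(-111, 52), Add(-91, Pow(Add(7, 6), 2))) = Mul(Rational(-111, 52), Add(-91, Pow(13, 2))) = Mul(Rational(-111, 52), Add(-91, 169)) = Mul(Rational(-111, 52), 78) = Rational(-333, 2)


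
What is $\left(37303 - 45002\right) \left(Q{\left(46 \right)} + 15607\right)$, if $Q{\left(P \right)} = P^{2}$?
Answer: $-136449377$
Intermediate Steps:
$\left(37303 - 45002\right) \left(Q{\left(46 \right)} + 15607\right) = \left(37303 - 45002\right) \left(46^{2} + 15607\right) = - 7699 \left(2116 + 15607\right) = \left(-7699\right) 17723 = -136449377$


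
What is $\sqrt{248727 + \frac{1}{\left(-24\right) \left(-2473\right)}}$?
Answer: $\frac{13 \sqrt{1296125192310}}{29676} \approx 498.73$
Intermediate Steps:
$\sqrt{248727 + \frac{1}{\left(-24\right) \left(-2473\right)}} = \sqrt{248727 + \frac{1}{59352}} = \sqrt{\frac{14762444905}{59352}} = \frac{13 \sqrt{1296125192310}}{29676}$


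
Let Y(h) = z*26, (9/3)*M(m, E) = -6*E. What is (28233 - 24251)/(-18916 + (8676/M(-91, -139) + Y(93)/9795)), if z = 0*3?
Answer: -276749/1312493 ≈ -0.21086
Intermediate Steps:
M(m, E) = -2*E (M(m, E) = (-6*E)/3 = -2*E)
z = 0
Y(h) = 0 (Y(h) = 0*26 = 0)
(28233 - 24251)/(-18916 + (8676/M(-91, -139) + Y(93)/9795)) = (28233 - 24251)/(-18916 + (8676/((-2*(-139))) + 0/9795)) = 3982/(-18916 + (8676/278 + 0*(1/9795))) = 3982/(-18916 + (8676*(1/278) + 0)) = 3982/(-18916 + (4338/139 + 0)) = 3982/(-18916 + 4338/139) = 3982/(-2624986/139) = 3982*(-139/2624986) = -276749/1312493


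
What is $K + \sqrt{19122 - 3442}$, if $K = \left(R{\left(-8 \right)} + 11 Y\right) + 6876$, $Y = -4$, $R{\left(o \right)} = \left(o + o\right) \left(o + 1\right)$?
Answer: $6944 + 56 \sqrt{5} \approx 7069.2$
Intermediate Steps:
$R{\left(o \right)} = 2 o \left(1 + o\right)$
$K = 6944$ ($K = \left(2 \left(-8\right) \left(1 - 8\right) + 11 \left(-4\right)\right) + 6876 = \left(2 \left(-8\right) \left(-7\right) - 44\right) + 6876 = \left(112 - 44\right) + 6876 = 68 + 6876 = 6944$)
$K + \sqrt{19122 - 3442} = 6944 + \sqrt{19122 - 3442} = 6944 + \sqrt{15680} = 6944 + 56 \sqrt{5}$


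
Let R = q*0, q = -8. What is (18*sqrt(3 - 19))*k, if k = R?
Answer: 0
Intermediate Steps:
R = 0 (R = -8*0 = 0)
k = 0
(18*sqrt(3 - 19))*k = (18*sqrt(3 - 19))*0 = (18*sqrt(-16))*0 = (18*(4*I))*0 = (72*I)*0 = 0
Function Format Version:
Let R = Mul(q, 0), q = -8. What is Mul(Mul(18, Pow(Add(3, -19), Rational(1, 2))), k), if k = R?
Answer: 0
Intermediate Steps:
R = 0 (R = Mul(-8, 0) = 0)
k = 0
Mul(Mul(18, Pow(Add(3, -19), Rational(1, 2))), k) = Mul(Mul(18, Pow(Add(3, -19), Rational(1, 2))), 0) = Mul(Mul(18, Pow(-16, Rational(1, 2))), 0) = Mul(Mul(18, Mul(4, I)), 0) = Mul(Mul(72, I), 0) = 0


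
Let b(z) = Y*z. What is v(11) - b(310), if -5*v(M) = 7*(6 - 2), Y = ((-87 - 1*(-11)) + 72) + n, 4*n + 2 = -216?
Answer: 90647/5 ≈ 18129.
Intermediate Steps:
n = -109/2 (n = -1/2 + (1/4)*(-216) = -1/2 - 54 = -109/2 ≈ -54.500)
Y = -117/2 (Y = ((-87 - 1*(-11)) + 72) - 109/2 = ((-87 + 11) + 72) - 109/2 = (-76 + 72) - 109/2 = -4 - 109/2 = -117/2 ≈ -58.500)
v(M) = -28/5 (v(M) = -7*(6 - 2)/5 = -7*4/5 = -1/5*28 = -28/5)
b(z) = -117*z/2
v(11) - b(310) = -28/5 - (-117)*310/2 = -28/5 - 1*(-18135) = -28/5 + 18135 = 90647/5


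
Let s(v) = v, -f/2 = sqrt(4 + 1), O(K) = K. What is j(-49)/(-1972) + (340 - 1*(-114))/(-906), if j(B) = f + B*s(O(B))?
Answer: -1535297/893316 + sqrt(5)/986 ≈ -1.7164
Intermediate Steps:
f = -2*sqrt(5) (f = -2*sqrt(4 + 1) = -2*sqrt(5) ≈ -4.4721)
j(B) = B**2 - 2*sqrt(5) (j(B) = -2*sqrt(5) + B*B = -2*sqrt(5) + B**2 = B**2 - 2*sqrt(5))
j(-49)/(-1972) + (340 - 1*(-114))/(-906) = ((-49)**2 - 2*sqrt(5))/(-1972) + (340 - 1*(-114))/(-906) = (2401 - 2*sqrt(5))*(-1/1972) + (340 + 114)*(-1/906) = (-2401/1972 + sqrt(5)/986) + 454*(-1/906) = (-2401/1972 + sqrt(5)/986) - 227/453 = -1535297/893316 + sqrt(5)/986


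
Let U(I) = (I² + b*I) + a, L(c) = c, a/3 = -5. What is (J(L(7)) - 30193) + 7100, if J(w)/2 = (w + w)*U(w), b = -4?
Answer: -22925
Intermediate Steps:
a = -15 (a = 3*(-5) = -15)
U(I) = -15 + I² - 4*I (U(I) = (I² - 4*I) - 15 = -15 + I² - 4*I)
J(w) = 4*w*(-15 + w² - 4*w) (J(w) = 2*((w + w)*(-15 + w² - 4*w)) = 2*((2*w)*(-15 + w² - 4*w)) = 2*(2*w*(-15 + w² - 4*w)) = 4*w*(-15 + w² - 4*w))
(J(L(7)) - 30193) + 7100 = (4*7*(-15 + 7² - 4*7) - 30193) + 7100 = (4*7*(-15 + 49 - 28) - 30193) + 7100 = (4*7*6 - 30193) + 7100 = (168 - 30193) + 7100 = -30025 + 7100 = -22925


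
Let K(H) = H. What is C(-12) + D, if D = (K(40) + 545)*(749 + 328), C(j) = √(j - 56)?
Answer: 630045 + 2*I*√17 ≈ 6.3005e+5 + 8.2462*I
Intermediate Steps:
C(j) = √(-56 + j)
D = 630045 (D = (40 + 545)*(749 + 328) = 585*1077 = 630045)
C(-12) + D = √(-56 - 12) + 630045 = √(-68) + 630045 = 2*I*√17 + 630045 = 630045 + 2*I*√17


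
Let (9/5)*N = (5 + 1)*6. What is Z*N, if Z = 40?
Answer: 800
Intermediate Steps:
N = 20 (N = 5*((5 + 1)*6)/9 = 5*(6*6)/9 = (5/9)*36 = 20)
Z*N = 40*20 = 800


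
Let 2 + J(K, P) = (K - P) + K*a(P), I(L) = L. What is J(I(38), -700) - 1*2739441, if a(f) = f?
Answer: -2765305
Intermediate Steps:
J(K, P) = -2 + K - P + K*P (J(K, P) = -2 + ((K - P) + K*P) = -2 + (K - P + K*P) = -2 + K - P + K*P)
J(I(38), -700) - 1*2739441 = (-2 + 38 - 1*(-700) + 38*(-700)) - 1*2739441 = (-2 + 38 + 700 - 26600) - 2739441 = -25864 - 2739441 = -2765305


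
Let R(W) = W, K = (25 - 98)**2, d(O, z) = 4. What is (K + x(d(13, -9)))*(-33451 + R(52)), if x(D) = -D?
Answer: -177849675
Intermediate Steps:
K = 5329 (K = (-73)**2 = 5329)
(K + x(d(13, -9)))*(-33451 + R(52)) = (5329 - 1*4)*(-33451 + 52) = (5329 - 4)*(-33399) = 5325*(-33399) = -177849675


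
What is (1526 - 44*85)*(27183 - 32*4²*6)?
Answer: -53381754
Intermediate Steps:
(1526 - 44*85)*(27183 - 32*4²*6) = (1526 - 3740)*(27183 - 32*16*6) = -2214*(27183 - 512*6) = -2214*(27183 - 3072) = -2214*24111 = -53381754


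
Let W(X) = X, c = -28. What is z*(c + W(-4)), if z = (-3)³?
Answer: 864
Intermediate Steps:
z = -27
z*(c + W(-4)) = -27*(-28 - 4) = -27*(-32) = 864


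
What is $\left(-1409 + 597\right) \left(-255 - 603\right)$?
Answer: $696696$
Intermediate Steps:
$\left(-1409 + 597\right) \left(-255 - 603\right) = \left(-812\right) \left(-858\right) = 696696$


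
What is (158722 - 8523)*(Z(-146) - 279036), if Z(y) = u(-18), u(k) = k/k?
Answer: -41910777965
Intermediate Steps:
u(k) = 1
Z(y) = 1
(158722 - 8523)*(Z(-146) - 279036) = (158722 - 8523)*(1 - 279036) = 150199*(-279035) = -41910777965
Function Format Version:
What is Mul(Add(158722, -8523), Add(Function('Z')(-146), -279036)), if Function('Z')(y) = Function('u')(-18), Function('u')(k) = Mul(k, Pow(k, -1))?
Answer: -41910777965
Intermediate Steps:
Function('u')(k) = 1
Function('Z')(y) = 1
Mul(Add(158722, -8523), Add(Function('Z')(-146), -279036)) = Mul(Add(158722, -8523), Add(1, -279036)) = Mul(150199, -279035) = -41910777965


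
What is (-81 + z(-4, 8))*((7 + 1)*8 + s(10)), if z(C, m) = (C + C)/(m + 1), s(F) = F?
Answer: -54538/9 ≈ -6059.8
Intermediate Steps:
z(C, m) = 2*C/(1 + m) (z(C, m) = (2*C)/(1 + m) = 2*C/(1 + m))
(-81 + z(-4, 8))*((7 + 1)*8 + s(10)) = (-81 + 2*(-4)/(1 + 8))*((7 + 1)*8 + 10) = (-81 + 2*(-4)/9)*(8*8 + 10) = (-81 + 2*(-4)*(1/9))*(64 + 10) = (-81 - 8/9)*74 = -737/9*74 = -54538/9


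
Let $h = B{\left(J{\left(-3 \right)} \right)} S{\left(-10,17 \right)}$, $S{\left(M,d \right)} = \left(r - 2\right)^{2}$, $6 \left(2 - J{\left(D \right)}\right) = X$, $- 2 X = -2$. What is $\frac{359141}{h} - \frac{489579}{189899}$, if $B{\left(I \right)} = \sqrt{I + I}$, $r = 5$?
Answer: $- \frac{489579}{189899} + \frac{359141 \sqrt{33}}{99} \approx 20837.0$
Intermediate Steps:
$X = 1$ ($X = \left(- \frac{1}{2}\right) \left(-2\right) = 1$)
$J{\left(D \right)} = \frac{11}{6}$ ($J{\left(D \right)} = 2 - \frac{1}{6} = \frac{11}{6}$)
$B{\left(I \right)} = \sqrt{2} \sqrt{I}$ ($B{\left(I \right)} = \sqrt{2 I} = \sqrt{2} \sqrt{I}$)
$S{\left(M,d \right)} = 9$ ($S{\left(M,d \right)} = \left(5 - 2\right)^{2} = 3^{2} = 9$)
$h = 3 \sqrt{33}$ ($h = \sqrt{2} \sqrt{\frac{11}{6}} \cdot 9 = \sqrt{2} \frac{\sqrt{66}}{6} \cdot 9 = \frac{\sqrt{33}}{3} \cdot 9 = 3 \sqrt{33} \approx 17.234$)
$\frac{359141}{h} - \frac{489579}{189899} = \frac{359141}{3 \sqrt{33}} - \frac{489579}{189899} = 359141 \frac{\sqrt{33}}{99} - \frac{489579}{189899} = \frac{359141 \sqrt{33}}{99} - \frac{489579}{189899} = - \frac{489579}{189899} + \frac{359141 \sqrt{33}}{99}$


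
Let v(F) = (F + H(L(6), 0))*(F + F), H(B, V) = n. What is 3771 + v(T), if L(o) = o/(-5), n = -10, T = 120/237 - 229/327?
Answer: 2519193008921/667343889 ≈ 3775.0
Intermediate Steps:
T = -5011/25833 (T = 120*(1/237) - 229*1/327 = 40/79 - 229/327 = -5011/25833 ≈ -0.19398)
L(o) = -o/5 (L(o) = o*(-⅕) = -o/5)
H(B, V) = -10
v(F) = 2*F*(-10 + F) (v(F) = (F - 10)*(F + F) = (-10 + F)*(2*F) = 2*F*(-10 + F))
3771 + v(T) = 3771 + 2*(-5011/25833)*(-10 - 5011/25833) = 3771 + 2*(-5011/25833)*(-263341/25833) = 3771 + 2639203502/667343889 = 2519193008921/667343889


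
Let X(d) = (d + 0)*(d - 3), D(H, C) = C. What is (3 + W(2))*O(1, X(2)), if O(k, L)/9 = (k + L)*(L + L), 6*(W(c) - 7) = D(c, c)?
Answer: 372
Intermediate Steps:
W(c) = 7 + c/6
X(d) = d*(-3 + d)
O(k, L) = 18*L*(L + k) (O(k, L) = 9*((k + L)*(L + L)) = 9*((L + k)*(2*L)) = 9*(2*L*(L + k)) = 18*L*(L + k))
(3 + W(2))*O(1, X(2)) = (3 + (7 + (⅙)*2))*(18*(2*(-3 + 2))*(2*(-3 + 2) + 1)) = (3 + (7 + ⅓))*(18*(2*(-1))*(2*(-1) + 1)) = (3 + 22/3)*(18*(-2)*(-2 + 1)) = 31*(18*(-2)*(-1))/3 = (31/3)*36 = 372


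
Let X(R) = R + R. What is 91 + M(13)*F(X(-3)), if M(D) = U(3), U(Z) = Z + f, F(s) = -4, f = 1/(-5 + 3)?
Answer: 81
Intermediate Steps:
f = -1/2 (f = 1/(-2) = -1/2 ≈ -0.50000)
X(R) = 2*R
U(Z) = -1/2 + Z (U(Z) = Z - 1/2 = -1/2 + Z)
M(D) = 5/2 (M(D) = -1/2 + 3 = 5/2)
91 + M(13)*F(X(-3)) = 91 + (5/2)*(-4) = 91 - 10 = 81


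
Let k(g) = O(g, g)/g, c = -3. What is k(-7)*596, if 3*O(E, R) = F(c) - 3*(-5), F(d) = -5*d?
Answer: -5960/7 ≈ -851.43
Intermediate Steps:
O(E, R) = 10 (O(E, R) = (-5*(-3) - 3*(-5))/3 = (15 + 15)/3 = (⅓)*30 = 10)
k(g) = 10/g
k(-7)*596 = (10/(-7))*596 = (10*(-⅐))*596 = -10/7*596 = -5960/7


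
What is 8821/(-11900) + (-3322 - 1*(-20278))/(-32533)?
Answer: -488749993/387142700 ≈ -1.2625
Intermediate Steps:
8821/(-11900) + (-3322 - 1*(-20278))/(-32533) = 8821*(-1/11900) + (-3322 + 20278)*(-1/32533) = -8821/11900 + 16956*(-1/32533) = -8821/11900 - 16956/32533 = -488749993/387142700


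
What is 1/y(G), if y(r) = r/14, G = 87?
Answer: 14/87 ≈ 0.16092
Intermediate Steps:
y(r) = r/14 (y(r) = r*(1/14) = r/14)
1/y(G) = 1/((1/14)*87) = 1/(87/14) = 14/87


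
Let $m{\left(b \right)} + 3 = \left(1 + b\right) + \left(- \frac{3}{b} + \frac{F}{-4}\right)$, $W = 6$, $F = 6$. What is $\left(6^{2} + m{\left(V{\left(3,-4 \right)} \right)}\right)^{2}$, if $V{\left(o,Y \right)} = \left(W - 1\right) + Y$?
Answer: $\frac{3721}{4} \approx 930.25$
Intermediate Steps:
$V{\left(o,Y \right)} = 5 + Y$ ($V{\left(o,Y \right)} = \left(6 - 1\right) + Y = 5 + Y$)
$m{\left(b \right)} = - \frac{7}{2} + b - \frac{3}{b}$ ($m{\left(b \right)} = -3 + \left(\left(1 + b\right) + \left(- \frac{3}{b} + \frac{6}{-4}\right)\right) = -3 + \left(\left(1 + b\right) + \left(- \frac{3}{b} + 6 \left(- \frac{1}{4}\right)\right)\right) = -3 - \left(\frac{1}{2} - b + \frac{3}{b}\right) = - \frac{7}{2} + b - \frac{3}{b}$)
$\left(6^{2} + m{\left(V{\left(3,-4 \right)} \right)}\right)^{2} = \left(6^{2} - \left(\frac{5}{2} + \frac{3}{5 - 4}\right)\right)^{2} = \left(36 - \left(\frac{5}{2} + 3\right)\right)^{2} = \left(36 - \frac{11}{2}\right)^{2} = \left(\frac{61}{2}\right)^{2} = \frac{3721}{4}$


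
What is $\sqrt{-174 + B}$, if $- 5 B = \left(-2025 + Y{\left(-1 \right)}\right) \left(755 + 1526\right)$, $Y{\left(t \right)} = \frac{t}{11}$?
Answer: $\frac{23 \sqrt{5281870}}{55} \approx 961.08$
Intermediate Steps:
$Y{\left(t \right)} = \frac{t}{11}$ ($Y{\left(t \right)} = t \frac{1}{11} = \frac{t}{11}$)
$B = \frac{50811556}{55}$ ($B = - \frac{\left(-2025 + \frac{1}{11} \left(-1\right)\right) \left(755 + 1526\right)}{5} = - \frac{\left(-2025 - \frac{1}{11}\right) 2281}{5} = - \frac{\left(- \frac{22276}{11}\right) 2281}{5} = \left(- \frac{1}{5}\right) \left(- \frac{50811556}{11}\right) = \frac{50811556}{55} \approx 9.2385 \cdot 10^{5}$)
$\sqrt{-174 + B} = \sqrt{-174 + \frac{50811556}{55}} = \sqrt{\frac{50801986}{55}} = \frac{23 \sqrt{5281870}}{55}$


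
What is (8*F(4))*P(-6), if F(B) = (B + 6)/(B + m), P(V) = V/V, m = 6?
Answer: 8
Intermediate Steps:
P(V) = 1
F(B) = 1 (F(B) = (B + 6)/(B + 6) = (6 + B)/(6 + B) = 1)
(8*F(4))*P(-6) = (8*1)*1 = 8*1 = 8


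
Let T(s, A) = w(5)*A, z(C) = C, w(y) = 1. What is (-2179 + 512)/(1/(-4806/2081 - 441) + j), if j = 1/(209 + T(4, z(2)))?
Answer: -324486879399/483436 ≈ -6.7121e+5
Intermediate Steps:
T(s, A) = A (T(s, A) = 1*A = A)
j = 1/211 (j = 1/(209 + 2) = 1/211 ≈ 0.0047393)
(-2179 + 512)/(1/(-4806/2081 - 441) + j) = (-2179 + 512)/(1/(-4806/2081 - 441) + 1/211) = -1667/(1/(-4806*1/2081 - 441) + 1/211) = -1667/(1/(-4806/2081 - 441) + 1/211) = -1667/(1/(-922527/2081) + 1/211) = -1667/(-2081/922527 + 1/211) = -1667/483436/194653197 = -1667*194653197/483436 = -324486879399/483436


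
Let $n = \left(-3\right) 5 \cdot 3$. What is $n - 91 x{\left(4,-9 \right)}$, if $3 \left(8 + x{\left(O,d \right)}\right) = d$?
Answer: $956$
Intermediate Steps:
$x{\left(O,d \right)} = -8 + \frac{d}{3}$
$n = -45$ ($n = \left(-15\right) 3 = -45$)
$n - 91 x{\left(4,-9 \right)} = -45 - 91 \left(-8 + \frac{1}{3} \left(-9\right)\right) = -45 - 91 \left(-8 - 3\right) = -45 - -1001 = -45 + 1001 = 956$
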